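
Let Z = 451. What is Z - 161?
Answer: 290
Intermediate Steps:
Z - 161 = 451 - 161 = 290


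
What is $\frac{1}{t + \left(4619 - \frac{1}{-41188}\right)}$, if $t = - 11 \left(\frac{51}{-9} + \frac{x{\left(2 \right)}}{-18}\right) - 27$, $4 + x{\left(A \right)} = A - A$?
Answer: $\frac{370692}{1724418005} \approx 0.00021497$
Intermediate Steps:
$x{\left(A \right)} = -4$ ($x{\left(A \right)} = -4 + \left(A - A\right) = -4 + 0 = -4$)
$t = \frac{296}{9}$ ($t = - 11 \left(\frac{51}{-9} - \frac{4}{-18}\right) - 27 = - 11 \left(51 \left(- \frac{1}{9}\right) - - \frac{2}{9}\right) - 27 = - 11 \left(- \frac{17}{3} + \frac{2}{9}\right) - 27 = \left(-11\right) \left(- \frac{49}{9}\right) - 27 = \frac{539}{9} - 27 = \frac{296}{9} \approx 32.889$)
$\frac{1}{t + \left(4619 - \frac{1}{-41188}\right)} = \frac{1}{\frac{296}{9} + \left(4619 - \frac{1}{-41188}\right)} = \frac{1}{\frac{296}{9} + \left(4619 - - \frac{1}{41188}\right)} = \frac{1}{\frac{296}{9} + \left(4619 + \frac{1}{41188}\right)} = \frac{1}{\frac{296}{9} + \frac{190247373}{41188}} = \frac{1}{\frac{1724418005}{370692}} = \frac{370692}{1724418005}$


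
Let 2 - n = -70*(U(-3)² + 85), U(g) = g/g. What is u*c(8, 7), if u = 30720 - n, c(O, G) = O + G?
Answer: 370470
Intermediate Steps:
U(g) = 1
n = 6022 (n = 2 - (-70)*(1² + 85) = 2 - (-70)*(1 + 85) = 2 - (-70)*86 = 2 - 1*(-6020) = 2 + 6020 = 6022)
c(O, G) = G + O
u = 24698 (u = 30720 - 1*6022 = 30720 - 6022 = 24698)
u*c(8, 7) = 24698*(7 + 8) = 24698*15 = 370470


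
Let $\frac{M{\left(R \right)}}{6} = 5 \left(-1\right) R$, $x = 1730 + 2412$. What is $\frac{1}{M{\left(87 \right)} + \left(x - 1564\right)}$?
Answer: $- \frac{1}{32} \approx -0.03125$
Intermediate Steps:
$x = 4142$
$M{\left(R \right)} = - 30 R$ ($M{\left(R \right)} = 6 \cdot 5 \left(-1\right) R = 6 \left(- 5 R\right) = - 30 R$)
$\frac{1}{M{\left(87 \right)} + \left(x - 1564\right)} = \frac{1}{\left(-30\right) 87 + \left(4142 - 1564\right)} = \frac{1}{-2610 + 2578} = \frac{1}{-32} = - \frac{1}{32}$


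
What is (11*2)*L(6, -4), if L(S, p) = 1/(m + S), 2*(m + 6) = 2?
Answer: 22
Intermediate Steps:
m = -5 (m = -6 + (½)*2 = -6 + 1 = -5)
L(S, p) = 1/(-5 + S)
(11*2)*L(6, -4) = (11*2)/(-5 + 6) = 22/1 = 22*1 = 22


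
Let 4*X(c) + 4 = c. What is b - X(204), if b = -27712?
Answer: -27762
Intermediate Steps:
X(c) = -1 + c/4
b - X(204) = -27712 - (-1 + (¼)*204) = -27712 - (-1 + 51) = -27712 - 1*50 = -27712 - 50 = -27762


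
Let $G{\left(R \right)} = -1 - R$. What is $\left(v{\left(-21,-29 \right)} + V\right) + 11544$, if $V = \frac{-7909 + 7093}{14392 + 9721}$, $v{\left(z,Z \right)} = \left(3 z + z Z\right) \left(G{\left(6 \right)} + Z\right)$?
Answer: $- \frac{195605472}{24113} \approx -8112.0$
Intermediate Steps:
$v{\left(z,Z \right)} = \left(-7 + Z\right) \left(3 z + Z z\right)$ ($v{\left(z,Z \right)} = \left(3 z + z Z\right) \left(\left(-1 - 6\right) + Z\right) = \left(3 z + Z z\right) \left(\left(-1 - 6\right) + Z\right) = \left(3 z + Z z\right) \left(-7 + Z\right) = \left(-7 + Z\right) \left(3 z + Z z\right)$)
$V = - \frac{816}{24113} \approx -0.033841$
$\left(v{\left(-21,-29 \right)} + V\right) + 11544 = \left(- 21 \left(-21 + \left(-29\right)^{2} - -116\right) - \frac{816}{24113}\right) + 11544 = \left(- 21 \left(-21 + 841 + 116\right) - \frac{816}{24113}\right) + 11544 = \left(\left(-21\right) 936 - \frac{816}{24113}\right) + 11544 = \left(-19656 - \frac{816}{24113}\right) + 11544 = - \frac{473965944}{24113} + 11544 = - \frac{195605472}{24113}$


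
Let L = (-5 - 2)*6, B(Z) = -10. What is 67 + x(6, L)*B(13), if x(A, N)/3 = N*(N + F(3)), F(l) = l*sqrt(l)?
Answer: -52853 + 3780*sqrt(3) ≈ -46306.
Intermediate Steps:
F(l) = l**(3/2)
L = -42 (L = -7*6 = -42)
x(A, N) = 3*N*(N + 3*sqrt(3)) (x(A, N) = 3*(N*(N + 3**(3/2))) = 3*(N*(N + 3*sqrt(3))) = 3*N*(N + 3*sqrt(3)))
67 + x(6, L)*B(13) = 67 + (3*(-42)*(-42 + 3*sqrt(3)))*(-10) = 67 + (5292 - 378*sqrt(3))*(-10) = 67 + (-52920 + 3780*sqrt(3)) = -52853 + 3780*sqrt(3)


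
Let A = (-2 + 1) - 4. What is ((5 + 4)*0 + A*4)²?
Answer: 400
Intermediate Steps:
A = -5 (A = -1 - 4 = -5)
((5 + 4)*0 + A*4)² = ((5 + 4)*0 - 5*4)² = (9*0 - 20)² = (0 - 20)² = (-20)² = 400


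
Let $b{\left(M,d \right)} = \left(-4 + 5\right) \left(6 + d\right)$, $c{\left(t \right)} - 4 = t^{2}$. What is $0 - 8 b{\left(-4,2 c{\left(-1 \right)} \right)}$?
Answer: $-128$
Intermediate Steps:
$c{\left(t \right)} = 4 + t^{2}$
$b{\left(M,d \right)} = 6 + d$ ($b{\left(M,d \right)} = 1 \left(6 + d\right) = 6 + d$)
$0 - 8 b{\left(-4,2 c{\left(-1 \right)} \right)} = 0 - 8 \left(6 + 2 \left(4 + \left(-1\right)^{2}\right)\right) = 0 - 8 \left(6 + 2 \left(4 + 1\right)\right) = 0 - 8 \left(6 + 2 \cdot 5\right) = 0 - 8 \left(6 + 10\right) = 0 - 128 = -128$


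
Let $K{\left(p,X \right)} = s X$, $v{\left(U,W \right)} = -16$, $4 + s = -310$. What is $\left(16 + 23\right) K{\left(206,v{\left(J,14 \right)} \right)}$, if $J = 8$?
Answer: $195936$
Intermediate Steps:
$s = -314$ ($s = -4 - 310 = -314$)
$K{\left(p,X \right)} = - 314 X$
$\left(16 + 23\right) K{\left(206,v{\left(J,14 \right)} \right)} = \left(16 + 23\right) \left(\left(-314\right) \left(-16\right)\right) = 39 \cdot 5024 = 195936$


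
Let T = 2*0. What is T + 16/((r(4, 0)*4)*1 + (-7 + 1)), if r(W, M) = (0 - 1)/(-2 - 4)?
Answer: -3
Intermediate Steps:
r(W, M) = 1/6 (r(W, M) = -1/(-6) = -1*(-1/6) = 1/6)
T = 0
T + 16/((r(4, 0)*4)*1 + (-7 + 1)) = 0 + 16/(((1/6)*4)*1 + (-7 + 1)) = 0 + 16/((2/3)*1 - 6) = 0 + 16/(2/3 - 6) = 0 + 16/(-16/3) = 0 + 16*(-3/16) = 0 - 3 = -3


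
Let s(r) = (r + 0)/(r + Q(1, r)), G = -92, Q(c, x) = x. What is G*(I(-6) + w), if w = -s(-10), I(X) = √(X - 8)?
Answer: 46 - 92*I*√14 ≈ 46.0 - 344.23*I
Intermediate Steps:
I(X) = √(-8 + X)
s(r) = ½ (s(r) = (r + 0)/(r + r) = r/((2*r)) = r*(1/(2*r)) = ½)
w = -½ (w = -1*½ = -½ ≈ -0.50000)
G*(I(-6) + w) = -92*(√(-8 - 6) - ½) = -92*(√(-14) - ½) = -92*(I*√14 - ½) = -92*(-½ + I*√14) = 46 - 92*I*√14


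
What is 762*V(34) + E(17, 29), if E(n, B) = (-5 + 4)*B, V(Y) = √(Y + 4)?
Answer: -29 + 762*√38 ≈ 4668.3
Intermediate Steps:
V(Y) = √(4 + Y)
E(n, B) = -B
762*V(34) + E(17, 29) = 762*√(4 + 34) - 1*29 = 762*√38 - 29 = -29 + 762*√38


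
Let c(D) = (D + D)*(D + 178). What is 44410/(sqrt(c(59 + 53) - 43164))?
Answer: 22205*sqrt(5449)/5449 ≈ 300.81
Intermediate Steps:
c(D) = 2*D*(178 + D) (c(D) = (2*D)*(178 + D) = 2*D*(178 + D))
44410/(sqrt(c(59 + 53) - 43164)) = 44410/(sqrt(2*(59 + 53)*(178 + (59 + 53)) - 43164)) = 44410/(sqrt(2*112*(178 + 112) - 43164)) = 44410/(sqrt(2*112*290 - 43164)) = 44410/(sqrt(64960 - 43164)) = 44410/(sqrt(21796)) = 44410/((2*sqrt(5449))) = 44410*(sqrt(5449)/10898) = 22205*sqrt(5449)/5449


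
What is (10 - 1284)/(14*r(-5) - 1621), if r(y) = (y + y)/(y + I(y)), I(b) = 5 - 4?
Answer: 49/61 ≈ 0.80328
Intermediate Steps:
I(b) = 1
r(y) = 2*y/(1 + y) (r(y) = (y + y)/(y + 1) = (2*y)/(1 + y) = 2*y/(1 + y))
(10 - 1284)/(14*r(-5) - 1621) = (10 - 1284)/(14*(2*(-5)/(1 - 5)) - 1621) = -1274/(14*(2*(-5)/(-4)) - 1621) = -1274/(14*(2*(-5)*(-¼)) - 1621) = -1274/(14*(5/2) - 1621) = -1274/(35 - 1621) = -1274/(-1586) = -1274*(-1/1586) = 49/61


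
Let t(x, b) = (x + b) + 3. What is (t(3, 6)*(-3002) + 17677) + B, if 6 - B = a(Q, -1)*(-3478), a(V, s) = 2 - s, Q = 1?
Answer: -7907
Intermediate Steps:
B = 10440 (B = 6 - (2 - 1*(-1))*(-3478) = 6 - (2 + 1)*(-3478) = 6 - 3*(-3478) = 6 - 1*(-10434) = 6 + 10434 = 10440)
t(x, b) = 3 + b + x (t(x, b) = (b + x) + 3 = 3 + b + x)
(t(3, 6)*(-3002) + 17677) + B = ((3 + 6 + 3)*(-3002) + 17677) + 10440 = (12*(-3002) + 17677) + 10440 = (-36024 + 17677) + 10440 = -18347 + 10440 = -7907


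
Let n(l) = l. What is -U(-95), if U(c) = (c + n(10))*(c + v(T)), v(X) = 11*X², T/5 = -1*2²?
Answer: 365925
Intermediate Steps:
T = -20 (T = 5*(-1*2²) = 5*(-1*4) = 5*(-4) = -20)
U(c) = (10 + c)*(4400 + c) (U(c) = (c + 10)*(c + 11*(-20)²) = (10 + c)*(c + 11*400) = (10 + c)*(c + 4400) = (10 + c)*(4400 + c))
-U(-95) = -(44000 + (-95)² + 4410*(-95)) = -(44000 + 9025 - 418950) = -1*(-365925) = 365925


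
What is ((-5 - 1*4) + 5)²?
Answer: 16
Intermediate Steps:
((-5 - 1*4) + 5)² = ((-5 - 4) + 5)² = (-9 + 5)² = (-4)² = 16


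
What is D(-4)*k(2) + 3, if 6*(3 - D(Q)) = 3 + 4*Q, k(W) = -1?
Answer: -13/6 ≈ -2.1667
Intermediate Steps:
D(Q) = 5/2 - 2*Q/3 (D(Q) = 3 - (3 + 4*Q)/6 = 3 + (-½ - 2*Q/3) = 5/2 - 2*Q/3)
D(-4)*k(2) + 3 = (5/2 - ⅔*(-4))*(-1) + 3 = (5/2 + 8/3)*(-1) + 3 = (31/6)*(-1) + 3 = -31/6 + 3 = -13/6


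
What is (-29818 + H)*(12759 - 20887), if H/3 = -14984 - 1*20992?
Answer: 1119599488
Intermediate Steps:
H = -107928 (H = 3*(-14984 - 1*20992) = 3*(-14984 - 20992) = 3*(-35976) = -107928)
(-29818 + H)*(12759 - 20887) = (-29818 - 107928)*(12759 - 20887) = -137746*(-8128) = 1119599488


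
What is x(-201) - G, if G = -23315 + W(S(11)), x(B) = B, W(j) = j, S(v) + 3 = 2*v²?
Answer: 22875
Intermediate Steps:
S(v) = -3 + 2*v²
G = -23076 (G = -23315 + (-3 + 2*11²) = -23315 + (-3 + 2*121) = -23315 + (-3 + 242) = -23315 + 239 = -23076)
x(-201) - G = -201 - 1*(-23076) = -201 + 23076 = 22875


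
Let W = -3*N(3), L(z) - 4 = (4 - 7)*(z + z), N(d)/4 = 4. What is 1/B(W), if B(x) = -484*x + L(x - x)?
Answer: 1/23236 ≈ 4.3037e-5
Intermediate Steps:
N(d) = 16 (N(d) = 4*4 = 16)
L(z) = 4 - 6*z (L(z) = 4 + (4 - 7)*(z + z) = 4 - 6*z)
W = -48 (W = -3*16 = -48)
B(x) = 4 - 484*x (B(x) = -484*x + (4 - 6*(x - x)) = -484*x + (4 - 6*0) = -484*x + (4 + 0) = -484*x + 4 = 4 - 484*x)
1/B(W) = 1/(4 - 484*(-48)) = 1/(4 + 23232) = 1/23236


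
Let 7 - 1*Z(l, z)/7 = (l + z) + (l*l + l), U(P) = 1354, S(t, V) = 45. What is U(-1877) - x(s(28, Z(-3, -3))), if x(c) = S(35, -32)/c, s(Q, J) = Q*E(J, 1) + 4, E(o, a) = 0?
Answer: 5371/4 ≈ 1342.8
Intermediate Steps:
Z(l, z) = 49 - 14*l - 7*z - 7*l² (Z(l, z) = 49 - 7*((l + z) + (l*l + l)) = 49 - 7*((l + z) + (l² + l)) = 49 - 7*((l + z) + (l + l²)) = 49 - 7*(z + l² + 2*l) = 49 + (-14*l - 7*z - 7*l²) = 49 - 14*l - 7*z - 7*l²)
s(Q, J) = 4 (s(Q, J) = Q*0 + 4 = 0 + 4 = 4)
x(c) = 45/c
U(-1877) - x(s(28, Z(-3, -3))) = 1354 - 45/4 = 5371/4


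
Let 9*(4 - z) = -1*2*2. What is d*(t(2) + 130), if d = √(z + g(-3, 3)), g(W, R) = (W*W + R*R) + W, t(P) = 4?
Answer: 670*√7/3 ≈ 590.88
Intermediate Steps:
z = 40/9 (z = 4 - (-1*2)*2/9 = 4 - (-2)*2/9 = 4 - ⅑*(-4) = 4 + 4/9 = 40/9 ≈ 4.4444)
g(W, R) = W + R² + W² (g(W, R) = (W² + R²) + W = (R² + W²) + W = W + R² + W²)
d = 5*√7/3 (d = √(40/9 + (-3 + 3² + (-3)²)) = √(40/9 + (-3 + 9 + 9)) = √(40/9 + 15) = √(175/9) = 5*√7/3 ≈ 4.4096)
d*(t(2) + 130) = (5*√7/3)*(4 + 130) = (5*√7/3)*134 = 670*√7/3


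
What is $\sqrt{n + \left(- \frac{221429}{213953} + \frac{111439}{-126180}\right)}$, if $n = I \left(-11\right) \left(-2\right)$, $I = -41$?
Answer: $\frac{i \sqrt{18299717998110898571755}}{4499431590} \approx 30.065 i$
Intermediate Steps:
$n = -902$ ($n = \left(-41\right) \left(-11\right) \left(-2\right) = 451 \left(-2\right) = -902$)
$\sqrt{n + \left(- \frac{221429}{213953} + \frac{111439}{-126180}\right)} = \sqrt{-902 + \left(- \frac{221429}{213953} + \frac{111439}{-126180}\right)} = \sqrt{-902 + \left(\left(-221429\right) \frac{1}{213953} + 111439 \left(- \frac{1}{126180}\right)\right)} = \sqrt{-902 - \frac{51782619587}{26996589540}} = \sqrt{- \frac{24402706384667}{26996589540}} = \frac{i \sqrt{18299717998110898571755}}{4499431590}$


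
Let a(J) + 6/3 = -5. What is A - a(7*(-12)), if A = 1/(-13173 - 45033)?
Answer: 407441/58206 ≈ 7.0000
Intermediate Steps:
A = -1/58206 (A = 1/(-58206) = -1/58206 ≈ -1.7180e-5)
a(J) = -7 (a(J) = -2 - 5 = -7)
A - a(7*(-12)) = -1/58206 - 1*(-7) = -1/58206 + 7 = 407441/58206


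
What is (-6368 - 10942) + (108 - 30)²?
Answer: -11226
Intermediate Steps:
(-6368 - 10942) + (108 - 30)² = -17310 + 78² = -17310 + 6084 = -11226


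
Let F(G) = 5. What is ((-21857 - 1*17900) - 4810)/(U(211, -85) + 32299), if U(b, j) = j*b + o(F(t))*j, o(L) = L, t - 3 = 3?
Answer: -44567/13939 ≈ -3.1973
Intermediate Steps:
t = 6 (t = 3 + 3 = 6)
U(b, j) = 5*j + b*j (U(b, j) = j*b + 5*j = b*j + 5*j = 5*j + b*j)
((-21857 - 1*17900) - 4810)/(U(211, -85) + 32299) = ((-21857 - 1*17900) - 4810)/(-85*(5 + 211) + 32299) = ((-21857 - 17900) - 4810)/(-85*216 + 32299) = (-39757 - 4810)/(-18360 + 32299) = -44567/13939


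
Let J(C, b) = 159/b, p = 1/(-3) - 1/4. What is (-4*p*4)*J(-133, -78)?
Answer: -742/39 ≈ -19.026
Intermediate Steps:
p = -7/12 (p = 1*(-⅓) - 1*¼ = -⅓ - ¼ = -7/12 ≈ -0.58333)
(-4*p*4)*J(-133, -78) = (-4*(-7/12)*4)*(159/(-78)) = ((7/3)*4)*(159*(-1/78)) = (28/3)*(-53/26) = -742/39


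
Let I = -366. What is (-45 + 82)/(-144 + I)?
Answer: -37/510 ≈ -0.072549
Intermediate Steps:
(-45 + 82)/(-144 + I) = (-45 + 82)/(-144 - 366) = 37/(-510) = 37*(-1/510) = -37/510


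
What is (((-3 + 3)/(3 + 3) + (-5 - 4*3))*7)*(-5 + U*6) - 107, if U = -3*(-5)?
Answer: -10222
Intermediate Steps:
U = 15
(((-3 + 3)/(3 + 3) + (-5 - 4*3))*7)*(-5 + U*6) - 107 = (((-3 + 3)/(3 + 3) + (-5 - 4*3))*7)*(-5 + 15*6) - 107 = ((0/6 + (-5 - 12))*7)*(-5 + 90) - 107 = ((0*(⅙) - 17)*7)*85 - 107 = ((0 - 17)*7)*85 - 107 = -17*7*85 - 107 = -119*85 - 107 = -10115 - 107 = -10222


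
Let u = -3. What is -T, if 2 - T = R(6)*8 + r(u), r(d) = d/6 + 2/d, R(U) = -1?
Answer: -67/6 ≈ -11.167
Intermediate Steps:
r(d) = 2/d + d/6 (r(d) = d*(1/6) + 2/d = d/6 + 2/d = 2/d + d/6)
T = 67/6 (T = 2 - (-1*8 + (2/(-3) + (1/6)*(-3))) = 2 - (-8 + (2*(-1/3) - 1/2)) = 2 - (-8 + (-2/3 - 1/2)) = 2 - (-8 - 7/6) = 2 - 1*(-55/6) = 2 + 55/6 = 67/6 ≈ 11.167)
-T = -1*67/6 = -67/6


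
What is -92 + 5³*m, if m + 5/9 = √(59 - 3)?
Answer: -1453/9 + 250*√14 ≈ 773.97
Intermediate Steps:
m = -5/9 + 2*√14 (m = -5/9 + √(59 - 3) = -5/9 + √56 = -5/9 + 2*√14 ≈ 6.9278)
-92 + 5³*m = -92 + 5³*(-5/9 + 2*√14) = -92 + 125*(-5/9 + 2*√14) = -92 + (-625/9 + 250*√14) = -1453/9 + 250*√14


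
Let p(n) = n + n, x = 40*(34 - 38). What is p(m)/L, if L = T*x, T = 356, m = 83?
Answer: -83/28480 ≈ -0.0029143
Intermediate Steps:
x = -160 (x = 40*(-4) = -160)
p(n) = 2*n
L = -56960 (L = 356*(-160) = -56960)
p(m)/L = (2*83)/(-56960) = 166*(-1/56960) = -83/28480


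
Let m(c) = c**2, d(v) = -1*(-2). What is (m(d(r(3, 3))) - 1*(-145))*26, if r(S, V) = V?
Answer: 3874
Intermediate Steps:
d(v) = 2
(m(d(r(3, 3))) - 1*(-145))*26 = (2**2 - 1*(-145))*26 = (4 + 145)*26 = 149*26 = 3874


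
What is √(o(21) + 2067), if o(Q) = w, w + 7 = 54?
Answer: √2114 ≈ 45.978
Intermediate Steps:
w = 47 (w = -7 + 54 = 47)
o(Q) = 47
√(o(21) + 2067) = √(47 + 2067) = √2114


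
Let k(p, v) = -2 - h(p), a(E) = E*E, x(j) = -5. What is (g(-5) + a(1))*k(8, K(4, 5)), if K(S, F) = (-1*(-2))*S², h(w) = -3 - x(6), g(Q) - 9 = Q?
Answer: -20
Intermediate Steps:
g(Q) = 9 + Q
h(w) = 2 (h(w) = -3 - 1*(-5) = -3 + 5 = 2)
K(S, F) = 2*S²
a(E) = E²
k(p, v) = -4 (k(p, v) = -2 - 1*2 = -2 - 2 = -4)
(g(-5) + a(1))*k(8, K(4, 5)) = ((9 - 5) + 1²)*(-4) = (4 + 1)*(-4) = 5*(-4) = -20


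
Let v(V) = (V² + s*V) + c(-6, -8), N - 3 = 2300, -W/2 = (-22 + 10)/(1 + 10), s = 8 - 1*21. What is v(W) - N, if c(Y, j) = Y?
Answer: -282245/121 ≈ -2332.6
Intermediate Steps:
s = -13 (s = 8 - 21 = -13)
W = 24/11 (W = -2*(-22 + 10)/(1 + 10) = -(-24)/11 = -2*(-12/11) = 24/11 ≈ 2.1818)
N = 2303 (N = 3 + 2300 = 2303)
v(V) = -6 + V² - 13*V (v(V) = (V² - 13*V) - 6 = -6 + V² - 13*V)
v(W) - N = (-6 + (24/11)² - 13*24/11) - 1*2303 = (-6 + 576/121 - 312/11) - 2303 = -3582/121 - 2303 = -282245/121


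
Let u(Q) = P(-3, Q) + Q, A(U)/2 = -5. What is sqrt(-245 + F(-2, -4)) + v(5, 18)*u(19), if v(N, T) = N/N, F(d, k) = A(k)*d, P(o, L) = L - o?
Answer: 41 + 15*I ≈ 41.0 + 15.0*I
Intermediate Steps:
A(U) = -10 (A(U) = 2*(-5) = -10)
u(Q) = 3 + 2*Q (u(Q) = (Q - 1*(-3)) + Q = (Q + 3) + Q = (3 + Q) + Q = 3 + 2*Q)
F(d, k) = -10*d
v(N, T) = 1
sqrt(-245 + F(-2, -4)) + v(5, 18)*u(19) = sqrt(-245 - 10*(-2)) + 1*(3 + 2*19) = sqrt(-245 + 20) + 1*(3 + 38) = sqrt(-225) + 1*41 = 15*I + 41 = 41 + 15*I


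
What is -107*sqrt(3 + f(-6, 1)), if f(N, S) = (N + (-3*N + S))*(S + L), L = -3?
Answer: -107*I*sqrt(23) ≈ -513.15*I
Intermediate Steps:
f(N, S) = (-3 + S)*(S - 2*N) (f(N, S) = (N + (-3*N + S))*(S - 3) = (N + (S - 3*N))*(-3 + S) = (S - 2*N)*(-3 + S) = (-3 + S)*(S - 2*N))
-107*sqrt(3 + f(-6, 1)) = -107*sqrt(3 + (1**2 - 3*1 + 6*(-6) - 2*(-6)*1)) = -107*sqrt(3 + (1 - 3 - 36 + 12)) = -107*sqrt(3 - 26) = -107*I*sqrt(23)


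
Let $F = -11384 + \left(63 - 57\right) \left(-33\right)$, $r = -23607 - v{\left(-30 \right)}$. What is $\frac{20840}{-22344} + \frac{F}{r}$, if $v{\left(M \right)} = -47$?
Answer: $- \frac{763823}{1731660} \approx -0.44109$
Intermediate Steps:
$r = -23560$ ($r = -23607 - -47 = -23607 + 47 = -23560$)
$F = -11582$ ($F = -11384 + 6 \left(-33\right) = -11384 - 198 = -11582$)
$\frac{20840}{-22344} + \frac{F}{r} = \frac{20840}{-22344} - \frac{11582}{-23560} = 20840 \left(- \frac{1}{22344}\right) - - \frac{5791}{11780} = - \frac{2605}{2793} + \frac{5791}{11780} = - \frac{763823}{1731660}$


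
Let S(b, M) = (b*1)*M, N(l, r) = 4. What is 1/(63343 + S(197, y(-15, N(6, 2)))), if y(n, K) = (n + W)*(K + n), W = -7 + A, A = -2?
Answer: 1/115351 ≈ 8.6692e-6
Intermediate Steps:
W = -9 (W = -7 - 2 = -9)
y(n, K) = (-9 + n)*(K + n) (y(n, K) = (n - 9)*(K + n) = (-9 + n)*(K + n))
S(b, M) = M*b (S(b, M) = b*M = M*b)
1/(63343 + S(197, y(-15, N(6, 2)))) = 1/(63343 + ((-15)² - 9*4 - 9*(-15) + 4*(-15))*197) = 1/(63343 + (225 - 36 + 135 - 60)*197) = 1/(63343 + 264*197) = 1/(63343 + 52008) = 1/115351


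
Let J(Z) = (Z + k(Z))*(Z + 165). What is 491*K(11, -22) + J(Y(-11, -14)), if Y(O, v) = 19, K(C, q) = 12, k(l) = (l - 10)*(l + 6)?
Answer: 50788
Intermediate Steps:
k(l) = (-10 + l)*(6 + l)
J(Z) = (165 + Z)*(-60 + Z**2 - 3*Z) (J(Z) = (Z + (-60 + Z**2 - 4*Z))*(Z + 165) = (-60 + Z**2 - 3*Z)*(165 + Z) = (165 + Z)*(-60 + Z**2 - 3*Z))
491*K(11, -22) + J(Y(-11, -14)) = 491*12 + (-9900 + 19**3 - 555*19 + 162*19**2) = 5892 + (-9900 + 6859 - 10545 + 162*361) = 5892 + (-9900 + 6859 - 10545 + 58482) = 5892 + 44896 = 50788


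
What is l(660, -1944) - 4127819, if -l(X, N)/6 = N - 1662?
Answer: -4106183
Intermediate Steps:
l(X, N) = 9972 - 6*N (l(X, N) = -6*(N - 1662) = -6*(-1662 + N) = 9972 - 6*N)
l(660, -1944) - 4127819 = (9972 - 6*(-1944)) - 4127819 = (9972 + 11664) - 4127819 = 21636 - 4127819 = -4106183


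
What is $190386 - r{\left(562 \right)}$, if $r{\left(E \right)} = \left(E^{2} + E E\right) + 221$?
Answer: $-441523$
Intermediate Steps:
$r{\left(E \right)} = 221 + 2 E^{2}$ ($r{\left(E \right)} = \left(E^{2} + E^{2}\right) + 221 = 2 E^{2} + 221 = 221 + 2 E^{2}$)
$190386 - r{\left(562 \right)} = 190386 - \left(221 + 2 \cdot 562^{2}\right) = 190386 - \left(221 + 2 \cdot 315844\right) = 190386 - \left(221 + 631688\right) = 190386 - 631909 = -441523$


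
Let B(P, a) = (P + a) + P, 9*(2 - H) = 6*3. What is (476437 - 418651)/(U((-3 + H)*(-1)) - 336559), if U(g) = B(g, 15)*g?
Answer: -28893/168248 ≈ -0.17173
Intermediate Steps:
H = 0 (H = 2 - 2*3/3 = 2 - 1/9*18 = 2 - 2 = 0)
B(P, a) = a + 2*P
U(g) = g*(15 + 2*g) (U(g) = (15 + 2*g)*g = g*(15 + 2*g))
(476437 - 418651)/(U((-3 + H)*(-1)) - 336559) = (476437 - 418651)/(((-3 + 0)*(-1))*(15 + 2*((-3 + 0)*(-1))) - 336559) = 57786/((-3*(-1))*(15 + 2*(-3*(-1))) - 336559) = 57786/(3*(15 + 2*3) - 336559) = 57786/(3*(15 + 6) - 336559) = 57786/(3*21 - 336559) = 57786/(63 - 336559) = 57786/(-336496) = 57786*(-1/336496) = -28893/168248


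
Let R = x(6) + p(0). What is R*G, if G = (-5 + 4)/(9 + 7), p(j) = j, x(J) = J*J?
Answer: -9/4 ≈ -2.2500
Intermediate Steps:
x(J) = J²
G = -1/16 ≈ -0.062500
R = 36 (R = 6² + 0 = 36 + 0 = 36)
R*G = 36*(-1/16) = -9/4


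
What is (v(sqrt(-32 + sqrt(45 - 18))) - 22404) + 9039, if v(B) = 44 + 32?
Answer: -13289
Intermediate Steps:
v(B) = 76
(v(sqrt(-32 + sqrt(45 - 18))) - 22404) + 9039 = (76 - 22404) + 9039 = -22328 + 9039 = -13289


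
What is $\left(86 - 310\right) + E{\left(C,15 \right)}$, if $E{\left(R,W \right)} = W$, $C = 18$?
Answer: $-209$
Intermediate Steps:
$\left(86 - 310\right) + E{\left(C,15 \right)} = \left(86 - 310\right) + 15 = -224 + 15 = -209$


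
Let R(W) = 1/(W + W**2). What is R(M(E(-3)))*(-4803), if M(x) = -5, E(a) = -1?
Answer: -4803/20 ≈ -240.15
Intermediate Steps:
R(M(E(-3)))*(-4803) = (1/((-5)*(1 - 5)))*(-4803) = -1/5/(-4)*(-4803) = -1/5*(-1/4)*(-4803) = (1/20)*(-4803) = -4803/20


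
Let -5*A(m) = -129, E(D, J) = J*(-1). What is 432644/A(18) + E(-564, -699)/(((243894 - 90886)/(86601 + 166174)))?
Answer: 353782940285/19738032 ≈ 17924.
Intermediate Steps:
E(D, J) = -J
A(m) = 129/5 (A(m) = -⅕*(-129) = 129/5)
432644/A(18) + E(-564, -699)/(((243894 - 90886)/(86601 + 166174))) = 432644/(129/5) + (-1*(-699))/(((243894 - 90886)/(86601 + 166174))) = 432644*(5/129) + 699/((153008/252775)) = 2163220/129 + 699/((153008*(1/252775))) = 2163220/129 + 699/(153008/252775) = 2163220/129 + 699*(252775/153008) = 2163220/129 + 176689725/153008 = 353782940285/19738032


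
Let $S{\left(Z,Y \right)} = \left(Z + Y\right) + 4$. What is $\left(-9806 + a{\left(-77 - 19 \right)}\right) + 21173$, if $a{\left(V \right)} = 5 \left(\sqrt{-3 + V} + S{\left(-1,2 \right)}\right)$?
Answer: $11392 + 15 i \sqrt{11} \approx 11392.0 + 49.749 i$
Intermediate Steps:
$S{\left(Z,Y \right)} = 4 + Y + Z$ ($S{\left(Z,Y \right)} = \left(Y + Z\right) + 4 = 4 + Y + Z$)
$a{\left(V \right)} = 25 + 5 \sqrt{-3 + V}$ ($a{\left(V \right)} = 5 \left(\sqrt{-3 + V} + \left(4 + 2 - 1\right)\right) = 5 \left(\sqrt{-3 + V} + 5\right) = 5 \left(5 + \sqrt{-3 + V}\right) = 25 + 5 \sqrt{-3 + V}$)
$\left(-9806 + a{\left(-77 - 19 \right)}\right) + 21173 = \left(-9806 + \left(25 + 5 \sqrt{-3 - 96}\right)\right) + 21173 = \left(-9806 + \left(25 + 5 \sqrt{-99}\right)\right) + 21173 = \left(-9806 + \left(25 + 5 \cdot 3 i \sqrt{11}\right)\right) + 21173 = \left(-9806 + \left(25 + 15 i \sqrt{11}\right)\right) + 21173 = \left(-9781 + 15 i \sqrt{11}\right) + 21173 = 11392 + 15 i \sqrt{11}$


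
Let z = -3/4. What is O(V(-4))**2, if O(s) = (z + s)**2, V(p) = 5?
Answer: 83521/256 ≈ 326.25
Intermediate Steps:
z = -3/4 (z = -3*1/4 = -3/4 ≈ -0.75000)
O(s) = (-3/4 + s)**2
O(V(-4))**2 = ((-3 + 4*5)**2/16)**2 = ((-3 + 20)**2/16)**2 = ((1/16)*17**2)**2 = ((1/16)*289)**2 = (289/16)**2 = 83521/256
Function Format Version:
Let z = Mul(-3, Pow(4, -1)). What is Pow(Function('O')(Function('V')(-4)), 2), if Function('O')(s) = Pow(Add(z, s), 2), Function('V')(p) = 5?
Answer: Rational(83521, 256) ≈ 326.25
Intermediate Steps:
z = Rational(-3, 4) (z = Mul(-3, Rational(1, 4)) = Rational(-3, 4) ≈ -0.75000)
Function('O')(s) = Pow(Add(Rational(-3, 4), s), 2)
Pow(Function('O')(Function('V')(-4)), 2) = Pow(Mul(Rational(1, 16), Pow(Add(-3, Mul(4, 5)), 2)), 2) = Pow(Mul(Rational(1, 16), Pow(Add(-3, 20), 2)), 2) = Pow(Mul(Rational(1, 16), Pow(17, 2)), 2) = Pow(Mul(Rational(1, 16), 289), 2) = Pow(Rational(289, 16), 2) = Rational(83521, 256)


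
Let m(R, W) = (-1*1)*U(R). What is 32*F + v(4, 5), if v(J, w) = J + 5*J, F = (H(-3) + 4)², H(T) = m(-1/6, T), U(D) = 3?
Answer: 56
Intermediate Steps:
m(R, W) = -3 (m(R, W) = -1*1*3 = -1*3 = -3)
H(T) = -3
F = 1 (F = (-3 + 4)² = 1² = 1)
v(J, w) = 6*J
32*F + v(4, 5) = 32*1 + 6*4 = 32 + 24 = 56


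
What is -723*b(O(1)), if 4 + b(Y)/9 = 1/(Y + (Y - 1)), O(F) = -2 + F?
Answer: 28197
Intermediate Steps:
b(Y) = -36 + 9/(-1 + 2*Y) (b(Y) = -36 + 9/(Y + (Y - 1)) = -36 + 9/(Y + (-1 + Y)) = -36 + 9/(-1 + 2*Y))
-723*b(O(1)) = -6507*(5 - 8*(-2 + 1))/(-1 + 2*(-2 + 1)) = -6507*(5 - 8*(-1))/(-1 + 2*(-1)) = -6507*(5 + 8)/(-1 - 2) = -6507*13/(-3) = -6507*(-1)*13/3 = -723*(-39) = 28197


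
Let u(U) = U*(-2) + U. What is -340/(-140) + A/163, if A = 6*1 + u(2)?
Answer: 2799/1141 ≈ 2.4531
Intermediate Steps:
u(U) = -U (u(U) = -2*U + U = -U)
A = 4 (A = 6*1 - 1*2 = 6 - 2 = 4)
-340/(-140) + A/163 = -340/(-140) + 4/163 = -340*(-1/140) + 4*(1/163) = 17/7 + 4/163 = 2799/1141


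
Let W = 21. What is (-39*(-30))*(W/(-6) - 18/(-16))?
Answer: -11115/4 ≈ -2778.8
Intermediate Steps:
(-39*(-30))*(W/(-6) - 18/(-16)) = (-39*(-30))*(21/(-6) - 18/(-16)) = 1170*(21*(-1/6) - 18*(-1/16)) = 1170*(-7/2 + 9/8) = 1170*(-19/8) = -11115/4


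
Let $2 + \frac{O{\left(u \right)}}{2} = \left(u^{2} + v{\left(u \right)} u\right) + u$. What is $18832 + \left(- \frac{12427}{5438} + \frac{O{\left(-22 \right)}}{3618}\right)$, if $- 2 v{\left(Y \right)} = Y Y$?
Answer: $\frac{61755265831}{3279114} \approx 18833.0$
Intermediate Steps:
$v{\left(Y \right)} = - \frac{Y^{2}}{2}$ ($v{\left(Y \right)} = - \frac{Y Y}{2} = - \frac{Y^{2}}{2}$)
$O{\left(u \right)} = -4 - u^{3} + 2 u + 2 u^{2}$ ($O{\left(u \right)} = -4 + 2 \left(\left(u^{2} + - \frac{u^{2}}{2} u\right) + u\right) = -4 + 2 \left(\left(u^{2} - \frac{u^{3}}{2}\right) + u\right) = -4 + 2 \left(u + u^{2} - \frac{u^{3}}{2}\right) = -4 + \left(- u^{3} + 2 u + 2 u^{2}\right) = -4 - u^{3} + 2 u + 2 u^{2}$)
$18832 + \left(- \frac{12427}{5438} + \frac{O{\left(-22 \right)}}{3618}\right) = 18832 - \left(\frac{12427}{5438} - \frac{-4 - \left(-22\right)^{3} + 2 \left(-22\right) + 2 \left(-22\right)^{2}}{3618}\right) = 18832 - \left(\frac{12427}{5438} - \left(-4 - -10648 - 44 + 2 \cdot 484\right) \frac{1}{3618}\right) = 18832 - \left(\frac{12427}{5438} - \left(-4 + 10648 - 44 + 968\right) \frac{1}{3618}\right) = 18832 + \left(- \frac{12427}{5438} + 11568 \cdot \frac{1}{3618}\right) = 18832 + \left(- \frac{12427}{5438} + \frac{1928}{603}\right) = 18832 + \frac{2990983}{3279114} = \frac{61755265831}{3279114}$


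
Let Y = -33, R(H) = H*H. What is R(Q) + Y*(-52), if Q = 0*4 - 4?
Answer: 1732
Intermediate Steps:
Q = -4 (Q = 0 - 4 = -4)
R(H) = H²
R(Q) + Y*(-52) = (-4)² - 33*(-52) = 16 + 1716 = 1732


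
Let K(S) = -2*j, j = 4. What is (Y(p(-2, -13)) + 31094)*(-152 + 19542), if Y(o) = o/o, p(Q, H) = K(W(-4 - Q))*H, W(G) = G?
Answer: 602932050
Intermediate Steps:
K(S) = -8 (K(S) = -2*4 = -8)
p(Q, H) = -8*H
Y(o) = 1
(Y(p(-2, -13)) + 31094)*(-152 + 19542) = (1 + 31094)*(-152 + 19542) = 31095*19390 = 602932050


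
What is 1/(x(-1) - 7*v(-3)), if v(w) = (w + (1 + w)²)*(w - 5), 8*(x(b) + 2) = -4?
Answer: 2/107 ≈ 0.018692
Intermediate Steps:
x(b) = -5/2 (x(b) = -2 + (⅛)*(-4) = -2 - ½ = -5/2)
v(w) = (-5 + w)*(w + (1 + w)²) (v(w) = (w + (1 + w)²)*(-5 + w) = (-5 + w)*(w + (1 + w)²))
1/(x(-1) - 7*v(-3)) = 1/(-5/2 - 7*(-5 + (-3)³ - 14*(-3) - 2*(-3)²)) = 1/(-5/2 - 7*(-5 - 27 + 42 - 2*9)) = 1/(-5/2 - 7*(-5 - 27 + 42 - 18)) = 1/(-5/2 - 7*(-8)) = 1/(-5/2 + 56) = 1/(107/2) = 2/107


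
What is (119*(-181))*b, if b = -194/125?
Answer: 4178566/125 ≈ 33429.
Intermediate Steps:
b = -194/125 (b = -194*1/125 = -194/125 ≈ -1.5520)
(119*(-181))*b = (119*(-181))*(-194/125) = -21539*(-194/125) = 4178566/125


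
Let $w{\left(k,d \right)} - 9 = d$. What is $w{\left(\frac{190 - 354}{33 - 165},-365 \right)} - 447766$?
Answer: $-448122$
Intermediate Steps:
$w{\left(k,d \right)} = 9 + d$
$w{\left(\frac{190 - 354}{33 - 165},-365 \right)} - 447766 = \left(9 - 365\right) - 447766 = -356 - 447766 = -448122$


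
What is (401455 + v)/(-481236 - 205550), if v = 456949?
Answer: -429202/343393 ≈ -1.2499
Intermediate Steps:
(401455 + v)/(-481236 - 205550) = (401455 + 456949)/(-481236 - 205550) = 858404/(-686786) = 858404*(-1/686786) = -429202/343393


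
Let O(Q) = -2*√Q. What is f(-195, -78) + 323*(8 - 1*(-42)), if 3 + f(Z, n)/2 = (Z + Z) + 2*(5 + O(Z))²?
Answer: 12344 - 80*I*√195 ≈ 12344.0 - 1117.1*I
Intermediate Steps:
f(Z, n) = -6 + 4*Z + 4*(5 - 2*√Z)² (f(Z, n) = -6 + 2*((Z + Z) + 2*(5 - 2*√Z)²) = -6 + 2*(2*Z + 2*(5 - 2*√Z)²) = -6 + (4*Z + 4*(5 - 2*√Z)²) = -6 + 4*Z + 4*(5 - 2*√Z)²)
f(-195, -78) + 323*(8 - 1*(-42)) = (94 - 80*I*√195 + 20*(-195)) + 323*(8 - 1*(-42)) = (94 - 80*I*√195 - 3900) + 323*(8 + 42) = (94 - 80*I*√195 - 3900) + 323*50 = (-3806 - 80*I*√195) + 16150 = 12344 - 80*I*√195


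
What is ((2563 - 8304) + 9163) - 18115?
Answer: -14693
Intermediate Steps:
((2563 - 8304) + 9163) - 18115 = (-5741 + 9163) - 18115 = 3422 - 18115 = -14693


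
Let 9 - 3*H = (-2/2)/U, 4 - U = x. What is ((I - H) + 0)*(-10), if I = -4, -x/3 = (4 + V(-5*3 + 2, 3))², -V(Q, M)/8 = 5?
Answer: 408665/5838 ≈ 70.001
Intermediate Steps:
V(Q, M) = -40 (V(Q, M) = -8*5 = -40)
x = -3888 (x = -3*(4 - 40)² = -3*(-36)² = -3*1296 = -3888)
U = 3892 (U = 4 - 1*(-3888) = 4 + 3888 = 3892)
H = 35029/11676 (H = 3 - (-2/2)/(3*3892) = 3 - (-2*½)/(3*3892) = 3 - (-1)/(3*3892) = 3 - ⅓*(-1/3892) = 3 + 1/11676 = 35029/11676 ≈ 3.0001)
((I - H) + 0)*(-10) = ((-4 - 1*35029/11676) + 0)*(-10) = ((-4 - 35029/11676) + 0)*(-10) = (-81733/11676 + 0)*(-10) = -81733/11676*(-10) = 408665/5838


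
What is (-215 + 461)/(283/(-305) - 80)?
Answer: -75030/24683 ≈ -3.0397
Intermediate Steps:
(-215 + 461)/(283/(-305) - 80) = 246/(283*(-1/305) - 80) = 246/(-283/305 - 80) = 246/(-24683/305) = 246*(-305/24683) = -75030/24683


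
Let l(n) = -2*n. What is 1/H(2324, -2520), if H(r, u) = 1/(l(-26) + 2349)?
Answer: 2401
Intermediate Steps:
H(r, u) = 1/2401 (H(r, u) = 1/(-2*(-26) + 2349) = 1/(52 + 2349) = 1/2401)
1/H(2324, -2520) = 1/(1/2401) = 2401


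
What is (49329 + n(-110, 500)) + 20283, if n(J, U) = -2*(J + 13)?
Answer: 69806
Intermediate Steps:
n(J, U) = -26 - 2*J (n(J, U) = -2*(13 + J) = -26 - 2*J)
(49329 + n(-110, 500)) + 20283 = (49329 + (-26 - 2*(-110))) + 20283 = (49329 + (-26 + 220)) + 20283 = (49329 + 194) + 20283 = 49523 + 20283 = 69806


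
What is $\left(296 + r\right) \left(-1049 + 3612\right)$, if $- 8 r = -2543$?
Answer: $\frac{12586893}{8} \approx 1.5734 \cdot 10^{6}$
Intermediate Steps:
$r = \frac{2543}{8}$ ($r = \left(- \frac{1}{8}\right) \left(-2543\right) = \frac{2543}{8} \approx 317.88$)
$\left(296 + r\right) \left(-1049 + 3612\right) = \left(296 + \frac{2543}{8}\right) \left(-1049 + 3612\right) = \frac{4911}{8} \cdot 2563 = \frac{12586893}{8}$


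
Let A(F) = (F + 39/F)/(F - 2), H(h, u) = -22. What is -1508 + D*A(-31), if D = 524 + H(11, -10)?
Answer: -1040684/1023 ≈ -1017.3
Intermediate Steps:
A(F) = (F + 39/F)/(-2 + F)
D = 502 (D = 524 - 22 = 502)
-1508 + D*A(-31) = -1508 + 502*((39 + (-31)²)/((-31)*(-2 - 31))) = -1508 + 502*(-1/31*(39 + 961)/(-33)) = -1508 + 502*(-1/31*(-1/33)*1000) = -1508 + 502*(1000/1023) = -1508 + 502000/1023 = -1040684/1023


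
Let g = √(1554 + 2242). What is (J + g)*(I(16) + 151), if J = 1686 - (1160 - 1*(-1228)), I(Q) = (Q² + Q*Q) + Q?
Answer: -476658 + 1358*√949 ≈ -4.3482e+5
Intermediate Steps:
g = 2*√949 (g = √3796 = 2*√949 ≈ 61.612)
I(Q) = Q + 2*Q² (I(Q) = (Q² + Q²) + Q = 2*Q² + Q = Q + 2*Q²)
J = -702 (J = 1686 - (1160 + 1228) = 1686 - 1*2388 = 1686 - 2388 = -702)
(J + g)*(I(16) + 151) = (-702 + 2*√949)*(16*(1 + 2*16) + 151) = (-702 + 2*√949)*(16*(1 + 32) + 151) = (-702 + 2*√949)*(16*33 + 151) = (-702 + 2*√949)*(528 + 151) = (-702 + 2*√949)*679 = -476658 + 1358*√949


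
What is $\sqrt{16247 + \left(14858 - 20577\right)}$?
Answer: $4 \sqrt{658} \approx 102.61$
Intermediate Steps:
$\sqrt{16247 + \left(14858 - 20577\right)} = \sqrt{16247 - 5719} = \sqrt{10528} = 4 \sqrt{658}$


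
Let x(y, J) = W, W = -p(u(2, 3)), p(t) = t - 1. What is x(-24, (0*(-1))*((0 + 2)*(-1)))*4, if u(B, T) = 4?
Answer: -12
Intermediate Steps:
p(t) = -1 + t
W = -3 (W = -(-1 + 4) = -1*3 = -3)
x(y, J) = -3
x(-24, (0*(-1))*((0 + 2)*(-1)))*4 = -3*4 = -12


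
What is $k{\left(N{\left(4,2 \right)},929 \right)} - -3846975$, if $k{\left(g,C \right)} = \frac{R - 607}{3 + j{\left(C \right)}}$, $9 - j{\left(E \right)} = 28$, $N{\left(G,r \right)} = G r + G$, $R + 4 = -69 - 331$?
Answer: $\frac{61552611}{16} \approx 3.847 \cdot 10^{6}$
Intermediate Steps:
$R = -404$ ($R = -4 - 400 = -404$)
$N{\left(G,r \right)} = G + G r$
$j{\left(E \right)} = -19$ ($j{\left(E \right)} = 9 - 28 = -19$)
$k{\left(g,C \right)} = \frac{1011}{16}$ ($k{\left(g,C \right)} = \frac{-404 - 607}{3 - 19} = - \frac{1011}{-16} = \left(-1011\right) \left(- \frac{1}{16}\right) = \frac{1011}{16}$)
$k{\left(N{\left(4,2 \right)},929 \right)} - -3846975 = \frac{1011}{16} - -3846975 = \frac{1011}{16} + 3846975 = \frac{61552611}{16}$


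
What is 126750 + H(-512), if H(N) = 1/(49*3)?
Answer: 18632251/147 ≈ 1.2675e+5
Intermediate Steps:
H(N) = 1/147
126750 + H(-512) = 126750 + 1/147 = 18632251/147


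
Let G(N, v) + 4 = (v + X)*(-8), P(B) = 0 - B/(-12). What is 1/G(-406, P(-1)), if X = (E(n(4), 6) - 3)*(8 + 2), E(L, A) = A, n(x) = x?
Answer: -3/730 ≈ -0.0041096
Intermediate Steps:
P(B) = B/12 (P(B) = 0 - B*(-1)/12 = 0 - (-1)*B/12 = 0 + B/12 = B/12)
X = 30 (X = (6 - 3)*(8 + 2) = 3*10 = 30)
G(N, v) = -244 - 8*v (G(N, v) = -4 + (v + 30)*(-8) = -4 + (30 + v)*(-8) = -4 + (-240 - 8*v) = -244 - 8*v)
1/G(-406, P(-1)) = 1/(-244 - 2*(-1)/3) = 1/(-244 - 8*(-1/12)) = 1/(-244 + ⅔) = 1/(-730/3) = -3/730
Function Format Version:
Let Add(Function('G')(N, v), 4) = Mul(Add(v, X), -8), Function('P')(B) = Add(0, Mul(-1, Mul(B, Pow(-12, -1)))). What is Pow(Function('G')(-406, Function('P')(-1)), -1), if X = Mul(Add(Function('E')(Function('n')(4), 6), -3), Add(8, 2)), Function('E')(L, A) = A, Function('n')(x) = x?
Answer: Rational(-3, 730) ≈ -0.0041096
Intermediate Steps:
Function('P')(B) = Mul(Rational(1, 12), B) (Function('P')(B) = Add(0, Mul(-1, Mul(B, Rational(-1, 12)))) = Add(0, Mul(-1, Mul(Rational(-1, 12), B))) = Add(0, Mul(Rational(1, 12), B)) = Mul(Rational(1, 12), B))
X = 30 (X = Mul(Add(6, -3), Add(8, 2)) = Mul(3, 10) = 30)
Function('G')(N, v) = Add(-244, Mul(-8, v)) (Function('G')(N, v) = Add(-4, Mul(Add(v, 30), -8)) = Add(-4, Mul(Add(30, v), -8)) = Add(-4, Add(-240, Mul(-8, v))) = Add(-244, Mul(-8, v)))
Pow(Function('G')(-406, Function('P')(-1)), -1) = Pow(Add(-244, Mul(-8, Mul(Rational(1, 12), -1))), -1) = Pow(Add(-244, Mul(-8, Rational(-1, 12))), -1) = Pow(Add(-244, Rational(2, 3)), -1) = Pow(Rational(-730, 3), -1) = Rational(-3, 730)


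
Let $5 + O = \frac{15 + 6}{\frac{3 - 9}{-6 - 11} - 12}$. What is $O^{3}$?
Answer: $- \frac{90518849}{287496} \approx -314.85$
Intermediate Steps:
$O = - \frac{449}{66}$ ($O = -5 + \frac{15 + 6}{\frac{3 - 9}{-6 - 11} - 12} = -5 + \frac{21}{- \frac{6}{-17} - 12} = -5 + \frac{21}{\left(-6\right) \left(- \frac{1}{17}\right) - 12} = -5 + \frac{21}{\frac{6}{17} - 12} = -5 + \frac{21}{- \frac{198}{17}} = -5 + 21 \left(- \frac{17}{198}\right) = -5 - \frac{119}{66} = - \frac{449}{66} \approx -6.803$)
$O^{3} = \left(- \frac{449}{66}\right)^{3} = - \frac{90518849}{287496}$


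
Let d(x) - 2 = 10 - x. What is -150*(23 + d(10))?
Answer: -3750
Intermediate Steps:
d(x) = 12 - x (d(x) = 2 + (10 - x) = 12 - x)
-150*(23 + d(10)) = -150*(23 + (12 - 1*10)) = -150*(23 + (12 - 10)) = -150*(23 + 2) = -150*25 = -3750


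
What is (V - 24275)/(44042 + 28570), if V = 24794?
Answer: 173/24204 ≈ 0.0071476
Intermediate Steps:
(V - 24275)/(44042 + 28570) = (24794 - 24275)/(44042 + 28570) = 519/72612 = 519*(1/72612) = 173/24204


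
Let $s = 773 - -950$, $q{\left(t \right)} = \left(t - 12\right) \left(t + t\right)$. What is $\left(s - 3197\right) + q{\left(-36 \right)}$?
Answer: $1982$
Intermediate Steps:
$q{\left(t \right)} = 2 t \left(-12 + t\right)$ ($q{\left(t \right)} = \left(-12 + t\right) 2 t = 2 t \left(-12 + t\right)$)
$s = 1723$ ($s = 773 + 950 = 1723$)
$\left(s - 3197\right) + q{\left(-36 \right)} = \left(1723 - 3197\right) + 2 \left(-36\right) \left(-12 - 36\right) = -1474 + 2 \left(-36\right) \left(-48\right) = -1474 + 3456 = 1982$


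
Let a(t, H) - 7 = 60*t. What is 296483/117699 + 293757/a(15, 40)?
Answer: 34843815224/106752993 ≈ 326.40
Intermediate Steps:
a(t, H) = 7 + 60*t
296483/117699 + 293757/a(15, 40) = 296483/117699 + 293757/(7 + 60*15) = 296483*(1/117699) + 293757/(7 + 900) = 296483/117699 + 293757/907 = 34843815224/106752993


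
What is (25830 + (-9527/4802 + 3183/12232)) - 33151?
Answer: -30723044003/4195576 ≈ -7322.7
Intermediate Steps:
(25830 + (-9527/4802 + 3183/12232)) - 33151 = (25830 + (-9527*1/4802 + 3183*(1/12232))) - 33151 = (25830 + (-1361/686 + 3183/12232)) - 33151 = (25830 - 7232107/4195576) - 33151 = 108364495973/4195576 - 33151 = -30723044003/4195576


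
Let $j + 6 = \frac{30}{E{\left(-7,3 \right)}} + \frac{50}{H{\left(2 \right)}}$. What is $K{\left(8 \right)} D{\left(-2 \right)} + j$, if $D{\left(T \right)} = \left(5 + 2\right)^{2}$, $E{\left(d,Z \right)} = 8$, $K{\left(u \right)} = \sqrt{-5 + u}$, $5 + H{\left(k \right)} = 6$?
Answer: $\frac{191}{4} + 49 \sqrt{3} \approx 132.62$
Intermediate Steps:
$H{\left(k \right)} = 1$ ($H{\left(k \right)} = -5 + 6 = 1$)
$j = \frac{191}{4}$ ($j = -6 + \left(\frac{30}{8} + \frac{50}{1}\right) = -6 + \left(30 \cdot \frac{1}{8} + 50 \cdot 1\right) = -6 + \left(\frac{15}{4} + 50\right) = -6 + \frac{215}{4} = \frac{191}{4} \approx 47.75$)
$D{\left(T \right)} = 49$ ($D{\left(T \right)} = 7^{2} = 49$)
$K{\left(8 \right)} D{\left(-2 \right)} + j = \sqrt{-5 + 8} \cdot 49 + \frac{191}{4} = \sqrt{3} \cdot 49 + \frac{191}{4} = 49 \sqrt{3} + \frac{191}{4} = \frac{191}{4} + 49 \sqrt{3}$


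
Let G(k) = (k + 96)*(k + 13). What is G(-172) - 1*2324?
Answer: 9760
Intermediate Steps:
G(k) = (13 + k)*(96 + k) (G(k) = (96 + k)*(13 + k) = (13 + k)*(96 + k))
G(-172) - 1*2324 = (1248 + (-172)**2 + 109*(-172)) - 1*2324 = (1248 + 29584 - 18748) - 2324 = 12084 - 2324 = 9760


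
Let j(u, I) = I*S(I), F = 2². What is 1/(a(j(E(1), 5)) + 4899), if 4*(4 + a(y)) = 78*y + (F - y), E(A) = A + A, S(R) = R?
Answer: 4/21509 ≈ 0.00018597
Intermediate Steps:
F = 4
E(A) = 2*A
j(u, I) = I² (j(u, I) = I*I = I²)
a(y) = -3 + 77*y/4 (a(y) = -4 + (78*y + (4 - y))/4 = -4 + (4 + 77*y)/4 = -4 + (1 + 77*y/4) = -3 + 77*y/4)
1/(a(j(E(1), 5)) + 4899) = 1/((-3 + (77/4)*5²) + 4899) = 1/((-3 + (77/4)*25) + 4899) = 1/((-3 + 1925/4) + 4899) = 1/(1913/4 + 4899) = 1/(21509/4) = 4/21509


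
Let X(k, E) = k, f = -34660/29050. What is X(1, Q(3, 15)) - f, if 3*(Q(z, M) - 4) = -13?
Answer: 6371/2905 ≈ 2.1931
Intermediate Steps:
Q(z, M) = -⅓ (Q(z, M) = 4 + (⅓)*(-13) = 4 - 13/3 = -⅓)
f = -3466/2905 (f = -34660*1/29050 = -3466/2905 ≈ -1.1931)
X(1, Q(3, 15)) - f = 1 - 1*(-3466/2905) = 1 + 3466/2905 = 6371/2905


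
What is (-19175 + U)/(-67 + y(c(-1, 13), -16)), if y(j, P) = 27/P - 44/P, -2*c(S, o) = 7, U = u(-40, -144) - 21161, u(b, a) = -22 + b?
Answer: 646368/1055 ≈ 612.67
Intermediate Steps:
U = -21223 (U = (-22 - 40) - 21161 = -62 - 21161 = -21223)
c(S, o) = -7/2 (c(S, o) = -½*7 = -7/2)
y(j, P) = -17/P
(-19175 + U)/(-67 + y(c(-1, 13), -16)) = (-19175 - 21223)/(-67 - 17/(-16)) = -40398/(-67 - 17*(-1/16)) = -40398/(-67 + 17/16) = -40398/(-1055/16) = -40398*(-16/1055) = 646368/1055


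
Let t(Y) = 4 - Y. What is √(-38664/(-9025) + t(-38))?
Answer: √417714/95 ≈ 6.8032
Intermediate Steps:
√(-38664/(-9025) + t(-38)) = √(-38664/(-9025) + (4 - 1*(-38))) = √(-38664*(-1/9025) + (4 + 38)) = √(38664/9025 + 42) = √(417714/9025) = √417714/95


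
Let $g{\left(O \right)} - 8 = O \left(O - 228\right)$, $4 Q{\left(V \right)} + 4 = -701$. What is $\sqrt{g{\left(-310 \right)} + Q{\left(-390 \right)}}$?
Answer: $\frac{\sqrt{666447}}{2} \approx 408.18$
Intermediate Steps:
$Q{\left(V \right)} = - \frac{705}{4}$ ($Q{\left(V \right)} = -1 + \frac{1}{4} \left(-701\right) = -1 - \frac{701}{4} = - \frac{705}{4}$)
$g{\left(O \right)} = 8 + O \left(-228 + O\right)$ ($g{\left(O \right)} = 8 + O \left(O - 228\right) = 8 + O \left(-228 + O\right)$)
$\sqrt{g{\left(-310 \right)} + Q{\left(-390 \right)}} = \sqrt{\left(8 + \left(-310\right)^{2} - -70680\right) - \frac{705}{4}} = \sqrt{\left(8 + 96100 + 70680\right) - \frac{705}{4}} = \sqrt{166788 - \frac{705}{4}} = \sqrt{\frac{666447}{4}} = \frac{\sqrt{666447}}{2}$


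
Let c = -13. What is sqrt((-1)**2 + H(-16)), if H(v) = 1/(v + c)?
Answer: 2*sqrt(203)/29 ≈ 0.98261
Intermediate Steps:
H(v) = 1/(-13 + v) (H(v) = 1/(v - 13) = 1/(-13 + v))
sqrt((-1)**2 + H(-16)) = sqrt((-1)**2 + 1/(-13 - 16)) = sqrt(1 + 1/(-29)) = sqrt(1 - 1/29) = sqrt(28/29) = 2*sqrt(203)/29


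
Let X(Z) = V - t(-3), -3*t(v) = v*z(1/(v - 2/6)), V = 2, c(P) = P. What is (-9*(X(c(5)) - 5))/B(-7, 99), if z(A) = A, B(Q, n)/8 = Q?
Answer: -243/560 ≈ -0.43393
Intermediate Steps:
B(Q, n) = 8*Q
t(v) = -v/(3*(-1/3 + v)) (t(v) = -v/(3*(v - 2/6)) = -v/(3*(v - 2*1/6)) = -v/(3*(v - 1/3)) = -v/(3*(-1/3 + v)))
X(Z) = 23/10 (X(Z) = 2 - (-1)*(-3)/(-1 + 3*(-3)) = 2 - (-1)*(-3)/(-1 - 9) = 2 - (-1)*(-3)/(-10) = 2 - (-1)*(-3)*(-1)/10 = 2 - 1*(-3/10) = 2 + 3/10 = 23/10)
(-9*(X(c(5)) - 5))/B(-7, 99) = (-9*(23/10 - 5))/((8*(-7))) = -9*(-27/10)/(-56) = (243/10)*(-1/56) = -243/560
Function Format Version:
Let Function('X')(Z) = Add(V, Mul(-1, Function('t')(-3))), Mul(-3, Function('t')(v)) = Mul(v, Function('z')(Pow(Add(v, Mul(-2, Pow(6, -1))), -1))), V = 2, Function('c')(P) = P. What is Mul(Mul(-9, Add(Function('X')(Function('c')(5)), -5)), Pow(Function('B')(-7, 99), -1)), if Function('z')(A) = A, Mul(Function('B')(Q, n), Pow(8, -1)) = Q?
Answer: Rational(-243, 560) ≈ -0.43393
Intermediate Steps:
Function('B')(Q, n) = Mul(8, Q)
Function('t')(v) = Mul(Rational(-1, 3), v, Pow(Add(Rational(-1, 3), v), -1)) (Function('t')(v) = Mul(Rational(-1, 3), Mul(v, Pow(Add(v, Mul(-2, Pow(6, -1))), -1))) = Mul(Rational(-1, 3), Mul(v, Pow(Add(v, Mul(-2, Rational(1, 6))), -1))) = Mul(Rational(-1, 3), Mul(v, Pow(Add(v, Rational(-1, 3)), -1))) = Mul(Rational(-1, 3), Mul(v, Pow(Add(Rational(-1, 3), v), -1))) = Mul(Rational(-1, 3), v, Pow(Add(Rational(-1, 3), v), -1)))
Function('X')(Z) = Rational(23, 10) (Function('X')(Z) = Add(2, Mul(-1, Mul(-1, -3, Pow(Add(-1, Mul(3, -3)), -1)))) = Add(2, Mul(-1, Mul(-1, -3, Pow(Add(-1, -9), -1)))) = Add(2, Mul(-1, Mul(-1, -3, Pow(-10, -1)))) = Add(2, Mul(-1, Mul(-1, -3, Rational(-1, 10)))) = Add(2, Mul(-1, Rational(-3, 10))) = Add(2, Rational(3, 10)) = Rational(23, 10))
Mul(Mul(-9, Add(Function('X')(Function('c')(5)), -5)), Pow(Function('B')(-7, 99), -1)) = Mul(Mul(-9, Add(Rational(23, 10), -5)), Pow(Mul(8, -7), -1)) = Mul(Mul(-9, Rational(-27, 10)), Pow(-56, -1)) = Mul(Rational(243, 10), Rational(-1, 56)) = Rational(-243, 560)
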